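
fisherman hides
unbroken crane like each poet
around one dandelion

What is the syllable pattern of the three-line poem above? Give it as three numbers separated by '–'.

4–8–7

Line 1: fisherman (3), hides (1) → 4
Line 2: unbroken (3), crane (1), like (1), each (1), poet (2) → 8
Line 3: around (2), one (1), dandelion (4) → 7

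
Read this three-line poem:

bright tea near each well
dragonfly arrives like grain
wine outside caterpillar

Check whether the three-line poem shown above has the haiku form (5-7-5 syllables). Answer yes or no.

Line 1: bright (1), tea (1), near (1), each (1), well (1) → 5 ✓
Line 2: dragonfly (3), arrives (2), like (1), grain (1) → 7 ✓
Line 3: wine (1), outside (2), caterpillar (4) → 7 (expected 5)

No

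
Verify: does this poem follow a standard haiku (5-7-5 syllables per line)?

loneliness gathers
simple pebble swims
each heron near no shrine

No

Line 1: loneliness(3) + gathers(2) = 5 ✓
Line 2: simple(2) + pebble(2) + swims(1) = 5 (expected 7)
Line 3: each(1) + heron(2) + near(1) + no(1) + shrine(1) = 6 (expected 5)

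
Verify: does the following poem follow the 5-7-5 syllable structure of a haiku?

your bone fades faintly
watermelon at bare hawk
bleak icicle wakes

Line 1: your (1), bone (1), fades (1), faintly (2) → 5 ✓
Line 2: watermelon (4), at (1), bare (1), hawk (1) → 7 ✓
Line 3: bleak (1), icicle (3), wakes (1) → 5 ✓

Yes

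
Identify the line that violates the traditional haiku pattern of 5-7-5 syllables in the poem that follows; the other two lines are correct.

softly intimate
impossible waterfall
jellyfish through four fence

The third line

Line 1: softly (2), intimate (3) → 5 ✓
Line 2: impossible (4), waterfall (3) → 7 ✓
Line 3: jellyfish (3), through (1), four (1), fence (1) → 6 (expected 5)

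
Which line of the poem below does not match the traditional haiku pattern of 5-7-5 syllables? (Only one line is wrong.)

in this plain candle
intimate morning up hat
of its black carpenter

The third line

Line 1: in (1), this (1), plain (1), candle (2) → 5 ✓
Line 2: intimate (3), morning (2), up (1), hat (1) → 7 ✓
Line 3: of (1), its (1), black (1), carpenter (3) → 6 (expected 5)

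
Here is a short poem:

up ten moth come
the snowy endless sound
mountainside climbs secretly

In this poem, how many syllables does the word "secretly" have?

"secretly" has 3 syllables.

3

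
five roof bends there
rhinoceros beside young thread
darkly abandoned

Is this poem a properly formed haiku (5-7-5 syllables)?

Line 1: five (1), roof (1), bends (1), there (1) → 4 (expected 5)
Line 2: rhinoceros (4), beside (2), young (1), thread (1) → 8 (expected 7)
Line 3: darkly (2), abandoned (3) → 5 ✓

No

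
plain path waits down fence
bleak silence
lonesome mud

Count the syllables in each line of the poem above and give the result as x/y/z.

5/3/3

Line 1: plain (1), path (1), waits (1), down (1), fence (1) → 5
Line 2: bleak (1), silence (2) → 3
Line 3: lonesome (2), mud (1) → 3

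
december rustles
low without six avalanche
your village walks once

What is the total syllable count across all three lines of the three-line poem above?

17

Line 1: "december rustles": 3+2 = 5
Line 2: "low without six avalanche": 1+2+1+3 = 7
Line 3: "your village walks once": 1+2+1+1 = 5
Total: 5 + 7 + 5 = 17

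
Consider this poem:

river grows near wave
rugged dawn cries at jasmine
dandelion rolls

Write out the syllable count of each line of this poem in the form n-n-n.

Line 1: "river grows near wave": 2+1+1+1 = 5
Line 2: "rugged dawn cries at jasmine": 2+1+1+1+2 = 7
Line 3: "dandelion rolls": 4+1 = 5

5-7-5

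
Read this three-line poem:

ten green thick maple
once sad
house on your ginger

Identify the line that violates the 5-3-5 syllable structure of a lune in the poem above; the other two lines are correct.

Line 1: ten (1), green (1), thick (1), maple (2) → 5 ✓
Line 2: once (1), sad (1) → 2 (expected 3)
Line 3: house (1), on (1), your (1), ginger (2) → 5 ✓

Line 2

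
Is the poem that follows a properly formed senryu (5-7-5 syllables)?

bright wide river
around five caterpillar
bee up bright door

No

Line 1: "bright wide river": 1+1+2 = 4 (expected 5)
Line 2: "around five caterpillar": 2+1+4 = 7 ✓
Line 3: "bee up bright door": 1+1+1+1 = 4 (expected 5)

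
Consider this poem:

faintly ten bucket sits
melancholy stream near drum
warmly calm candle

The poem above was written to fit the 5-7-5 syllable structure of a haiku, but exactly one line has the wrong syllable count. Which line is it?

The first line

Line 1: faintly(2) + ten(1) + bucket(2) + sits(1) = 6 (expected 5)
Line 2: melancholy(4) + stream(1) + near(1) + drum(1) = 7 ✓
Line 3: warmly(2) + calm(1) + candle(2) = 5 ✓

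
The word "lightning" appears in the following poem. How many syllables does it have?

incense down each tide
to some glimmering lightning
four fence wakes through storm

2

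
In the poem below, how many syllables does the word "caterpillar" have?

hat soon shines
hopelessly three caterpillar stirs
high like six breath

4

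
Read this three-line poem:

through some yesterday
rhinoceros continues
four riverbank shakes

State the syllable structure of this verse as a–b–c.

5–7–5

Line 1: "through some yesterday": 1+1+3 = 5
Line 2: "rhinoceros continues": 4+3 = 7
Line 3: "four riverbank shakes": 1+3+1 = 5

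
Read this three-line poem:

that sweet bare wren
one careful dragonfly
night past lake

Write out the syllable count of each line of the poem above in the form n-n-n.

Line 1: that (1), sweet (1), bare (1), wren (1) → 4
Line 2: one (1), careful (2), dragonfly (3) → 6
Line 3: night (1), past (1), lake (1) → 3

4-6-3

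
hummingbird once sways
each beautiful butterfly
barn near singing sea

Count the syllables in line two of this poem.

7

Line two: "each beautiful butterfly": 1+3+3 = 7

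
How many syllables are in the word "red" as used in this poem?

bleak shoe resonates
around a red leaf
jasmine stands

1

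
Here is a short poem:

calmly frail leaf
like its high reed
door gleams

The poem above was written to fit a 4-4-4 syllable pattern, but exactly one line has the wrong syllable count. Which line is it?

The third line

Line 1: "calmly frail leaf": 2+1+1 = 4 ✓
Line 2: "like its high reed": 1+1+1+1 = 4 ✓
Line 3: "door gleams": 1+1 = 2 (expected 4)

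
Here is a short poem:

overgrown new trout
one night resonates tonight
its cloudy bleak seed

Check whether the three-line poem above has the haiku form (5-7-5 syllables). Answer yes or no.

Line 1: "overgrown new trout": 3+1+1 = 5 ✓
Line 2: "one night resonates tonight": 1+1+3+2 = 7 ✓
Line 3: "its cloudy bleak seed": 1+2+1+1 = 5 ✓

Yes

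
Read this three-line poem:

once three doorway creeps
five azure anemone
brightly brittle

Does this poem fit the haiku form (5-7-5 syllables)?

No

Line 1: once(1) + three(1) + doorway(2) + creeps(1) = 5 ✓
Line 2: five(1) + azure(2) + anemone(4) = 7 ✓
Line 3: brightly(2) + brittle(2) = 4 (expected 5)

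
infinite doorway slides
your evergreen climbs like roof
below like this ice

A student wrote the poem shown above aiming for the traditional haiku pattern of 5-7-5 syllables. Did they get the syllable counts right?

No

Line 1: "infinite doorway slides": 3+2+1 = 6 (expected 5)
Line 2: "your evergreen climbs like roof": 1+3+1+1+1 = 7 ✓
Line 3: "below like this ice": 2+1+1+1 = 5 ✓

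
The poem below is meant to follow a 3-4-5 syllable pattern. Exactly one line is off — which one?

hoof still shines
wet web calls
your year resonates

Line 2

Line 1: "hoof still shines": 1+1+1 = 3 ✓
Line 2: "wet web calls": 1+1+1 = 3 (expected 4)
Line 3: "your year resonates": 1+1+3 = 5 ✓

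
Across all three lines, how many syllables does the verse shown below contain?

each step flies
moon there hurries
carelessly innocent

13

Line 1: each (1), step (1), flies (1) → 3
Line 2: moon (1), there (1), hurries (2) → 4
Line 3: carelessly (3), innocent (3) → 6
Total: 3 + 4 + 6 = 13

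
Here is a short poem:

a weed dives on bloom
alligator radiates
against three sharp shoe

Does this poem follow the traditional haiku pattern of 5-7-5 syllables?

Yes

Line 1: a (1), weed (1), dives (1), on (1), bloom (1) → 5 ✓
Line 2: alligator (4), radiates (3) → 7 ✓
Line 3: against (2), three (1), sharp (1), shoe (1) → 5 ✓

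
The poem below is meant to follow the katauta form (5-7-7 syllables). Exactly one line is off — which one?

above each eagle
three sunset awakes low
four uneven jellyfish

Line 1: above(2) + each(1) + eagle(2) = 5 ✓
Line 2: three(1) + sunset(2) + awakes(2) + low(1) = 6 (expected 7)
Line 3: four(1) + uneven(3) + jellyfish(3) = 7 ✓

The second line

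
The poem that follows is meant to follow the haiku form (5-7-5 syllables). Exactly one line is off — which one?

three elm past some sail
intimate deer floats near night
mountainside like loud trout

The third line

Line 1: three(1) + elm(1) + past(1) + some(1) + sail(1) = 5 ✓
Line 2: intimate(3) + deer(1) + floats(1) + near(1) + night(1) = 7 ✓
Line 3: mountainside(3) + like(1) + loud(1) + trout(1) = 6 (expected 5)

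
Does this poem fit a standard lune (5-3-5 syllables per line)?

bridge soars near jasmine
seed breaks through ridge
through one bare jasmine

No

Line 1: bridge (1), soars (1), near (1), jasmine (2) → 5 ✓
Line 2: seed (1), breaks (1), through (1), ridge (1) → 4 (expected 3)
Line 3: through (1), one (1), bare (1), jasmine (2) → 5 ✓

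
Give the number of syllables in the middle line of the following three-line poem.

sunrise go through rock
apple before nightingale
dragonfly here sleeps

7

The middle line: apple (2), before (2), nightingale (3) → 7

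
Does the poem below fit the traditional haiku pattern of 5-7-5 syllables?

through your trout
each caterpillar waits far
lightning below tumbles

Line 1: through(1) + your(1) + trout(1) = 3 (expected 5)
Line 2: each(1) + caterpillar(4) + waits(1) + far(1) = 7 ✓
Line 3: lightning(2) + below(2) + tumbles(2) = 6 (expected 5)

No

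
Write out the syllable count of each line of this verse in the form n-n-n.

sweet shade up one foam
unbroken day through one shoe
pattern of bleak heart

5-7-5

Line 1: sweet (1), shade (1), up (1), one (1), foam (1) → 5
Line 2: unbroken (3), day (1), through (1), one (1), shoe (1) → 7
Line 3: pattern (2), of (1), bleak (1), heart (1) → 5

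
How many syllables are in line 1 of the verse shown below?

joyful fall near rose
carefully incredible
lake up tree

Line 1: joyful(2) + fall(1) + near(1) + rose(1) = 5

5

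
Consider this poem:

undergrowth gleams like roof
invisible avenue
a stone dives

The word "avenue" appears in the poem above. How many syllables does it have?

3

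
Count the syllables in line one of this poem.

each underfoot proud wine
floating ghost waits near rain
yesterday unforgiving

6

Line one: each(1) + underfoot(3) + proud(1) + wine(1) = 6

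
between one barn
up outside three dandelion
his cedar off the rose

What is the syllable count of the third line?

The third line: his(1) + cedar(2) + off(1) + the(1) + rose(1) = 6

6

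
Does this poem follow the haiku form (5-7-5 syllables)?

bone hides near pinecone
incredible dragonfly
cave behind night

Line 1: bone(1) + hides(1) + near(1) + pinecone(2) = 5 ✓
Line 2: incredible(4) + dragonfly(3) = 7 ✓
Line 3: cave(1) + behind(2) + night(1) = 4 (expected 5)

No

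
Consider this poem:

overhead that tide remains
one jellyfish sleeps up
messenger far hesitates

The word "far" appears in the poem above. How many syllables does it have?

1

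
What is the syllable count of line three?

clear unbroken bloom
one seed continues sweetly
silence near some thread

5

Line three: silence(2) + near(1) + some(1) + thread(1) = 5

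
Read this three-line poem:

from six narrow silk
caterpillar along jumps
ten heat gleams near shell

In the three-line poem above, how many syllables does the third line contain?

The third line: ten (1), heat (1), gleams (1), near (1), shell (1) → 5

5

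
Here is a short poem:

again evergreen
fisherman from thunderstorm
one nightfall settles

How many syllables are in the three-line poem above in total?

17

Line 1: again(2) + evergreen(3) = 5
Line 2: fisherman(3) + from(1) + thunderstorm(3) = 7
Line 3: one(1) + nightfall(2) + settles(2) = 5
Total: 5 + 7 + 5 = 17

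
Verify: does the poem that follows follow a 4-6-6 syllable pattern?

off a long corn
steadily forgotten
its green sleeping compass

Yes

Line 1: off (1), a (1), long (1), corn (1) → 4 ✓
Line 2: steadily (3), forgotten (3) → 6 ✓
Line 3: its (1), green (1), sleeping (2), compass (2) → 6 ✓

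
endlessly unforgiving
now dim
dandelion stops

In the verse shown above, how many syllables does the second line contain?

2

The second line: now (1), dim (1) → 2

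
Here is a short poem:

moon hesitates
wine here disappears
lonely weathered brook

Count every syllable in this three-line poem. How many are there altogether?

14

Line 1: moon (1), hesitates (3) → 4
Line 2: wine (1), here (1), disappears (3) → 5
Line 3: lonely (2), weathered (2), brook (1) → 5
Total: 4 + 5 + 5 = 14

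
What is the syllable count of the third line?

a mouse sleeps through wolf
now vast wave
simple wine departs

The third line: simple (2), wine (1), departs (2) → 5

5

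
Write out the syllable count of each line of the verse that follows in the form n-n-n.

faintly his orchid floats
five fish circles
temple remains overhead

6-4-7

Line 1: faintly(2) + his(1) + orchid(2) + floats(1) = 6
Line 2: five(1) + fish(1) + circles(2) = 4
Line 3: temple(2) + remains(2) + overhead(3) = 7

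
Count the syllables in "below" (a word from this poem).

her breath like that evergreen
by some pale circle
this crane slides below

"below" has 2 syllables.

2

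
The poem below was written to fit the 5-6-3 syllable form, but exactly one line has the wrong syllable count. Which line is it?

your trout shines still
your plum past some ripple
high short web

Line 1

Line 1: "your trout shines still": 1+1+1+1 = 4 (expected 5)
Line 2: "your plum past some ripple": 1+1+1+1+2 = 6 ✓
Line 3: "high short web": 1+1+1 = 3 ✓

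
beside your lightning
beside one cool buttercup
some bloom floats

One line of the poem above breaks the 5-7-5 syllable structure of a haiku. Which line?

The third line

Line 1: beside(2) + your(1) + lightning(2) = 5 ✓
Line 2: beside(2) + one(1) + cool(1) + buttercup(3) = 7 ✓
Line 3: some(1) + bloom(1) + floats(1) = 3 (expected 5)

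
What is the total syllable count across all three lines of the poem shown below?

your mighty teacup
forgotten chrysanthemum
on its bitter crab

Line 1: your(1) + mighty(2) + teacup(2) = 5
Line 2: forgotten(3) + chrysanthemum(4) = 7
Line 3: on(1) + its(1) + bitter(2) + crab(1) = 5
Total: 5 + 7 + 5 = 17

17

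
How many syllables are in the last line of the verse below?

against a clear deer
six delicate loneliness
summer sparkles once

5

The last line: summer (2), sparkles (2), once (1) → 5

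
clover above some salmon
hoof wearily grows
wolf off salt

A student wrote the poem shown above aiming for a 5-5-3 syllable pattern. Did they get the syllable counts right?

No

Line 1: "clover above some salmon": 2+2+1+2 = 7 (expected 5)
Line 2: "hoof wearily grows": 1+3+1 = 5 ✓
Line 3: "wolf off salt": 1+1+1 = 3 ✓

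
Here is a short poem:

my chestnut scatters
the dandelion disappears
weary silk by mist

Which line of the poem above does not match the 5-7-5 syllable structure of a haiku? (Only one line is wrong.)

The second line

Line 1: "my chestnut scatters": 1+2+2 = 5 ✓
Line 2: "the dandelion disappears": 1+4+3 = 8 (expected 7)
Line 3: "weary silk by mist": 2+1+1+1 = 5 ✓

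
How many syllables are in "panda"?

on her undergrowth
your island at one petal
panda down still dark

2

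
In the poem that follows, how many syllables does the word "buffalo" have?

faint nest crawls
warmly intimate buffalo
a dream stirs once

3

"buffalo" has 3 syllables.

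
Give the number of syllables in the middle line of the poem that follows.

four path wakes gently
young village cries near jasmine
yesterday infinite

The middle line: "young village cries near jasmine": 1+2+1+1+2 = 7

7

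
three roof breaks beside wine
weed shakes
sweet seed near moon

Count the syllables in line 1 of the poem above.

6

Line 1: three (1), roof (1), breaks (1), beside (2), wine (1) → 6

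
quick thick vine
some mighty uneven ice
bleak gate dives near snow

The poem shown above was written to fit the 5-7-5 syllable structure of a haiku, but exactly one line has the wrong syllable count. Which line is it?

Line 1

Line 1: quick(1) + thick(1) + vine(1) = 3 (expected 5)
Line 2: some(1) + mighty(2) + uneven(3) + ice(1) = 7 ✓
Line 3: bleak(1) + gate(1) + dives(1) + near(1) + snow(1) = 5 ✓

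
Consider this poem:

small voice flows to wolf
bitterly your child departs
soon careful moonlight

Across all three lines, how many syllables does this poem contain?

Line 1: "small voice flows to wolf": 1+1+1+1+1 = 5
Line 2: "bitterly your child departs": 3+1+1+2 = 7
Line 3: "soon careful moonlight": 1+2+2 = 5
Total: 5 + 7 + 5 = 17

17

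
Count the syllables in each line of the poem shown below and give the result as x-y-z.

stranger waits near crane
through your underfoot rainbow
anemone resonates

Line 1: stranger (2), waits (1), near (1), crane (1) → 5
Line 2: through (1), your (1), underfoot (3), rainbow (2) → 7
Line 3: anemone (4), resonates (3) → 7

5-7-7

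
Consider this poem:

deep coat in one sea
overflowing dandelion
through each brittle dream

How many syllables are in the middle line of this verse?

8

The middle line: overflowing (4), dandelion (4) → 8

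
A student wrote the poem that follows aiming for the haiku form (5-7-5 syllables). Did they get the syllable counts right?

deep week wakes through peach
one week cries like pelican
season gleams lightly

Line 1: deep(1) + week(1) + wakes(1) + through(1) + peach(1) = 5 ✓
Line 2: one(1) + week(1) + cries(1) + like(1) + pelican(3) = 7 ✓
Line 3: season(2) + gleams(1) + lightly(2) = 5 ✓

Yes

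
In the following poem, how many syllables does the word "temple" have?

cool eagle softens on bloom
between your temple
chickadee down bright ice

"temple" has 2 syllables.

2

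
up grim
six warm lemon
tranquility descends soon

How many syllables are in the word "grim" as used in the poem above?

1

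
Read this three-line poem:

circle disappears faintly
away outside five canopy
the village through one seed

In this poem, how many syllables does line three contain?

6

Line three: the(1) + village(2) + through(1) + one(1) + seed(1) = 6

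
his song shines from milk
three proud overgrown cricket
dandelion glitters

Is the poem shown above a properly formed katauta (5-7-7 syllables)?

No

Line 1: his(1) + song(1) + shines(1) + from(1) + milk(1) = 5 ✓
Line 2: three(1) + proud(1) + overgrown(3) + cricket(2) = 7 ✓
Line 3: dandelion(4) + glitters(2) = 6 (expected 7)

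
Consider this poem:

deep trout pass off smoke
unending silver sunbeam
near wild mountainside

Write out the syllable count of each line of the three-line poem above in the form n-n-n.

Line 1: deep(1) + trout(1) + pass(1) + off(1) + smoke(1) = 5
Line 2: unending(3) + silver(2) + sunbeam(2) = 7
Line 3: near(1) + wild(1) + mountainside(3) = 5

5-7-5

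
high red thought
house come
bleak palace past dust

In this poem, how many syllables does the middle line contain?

The middle line: house (1), come (1) → 2

2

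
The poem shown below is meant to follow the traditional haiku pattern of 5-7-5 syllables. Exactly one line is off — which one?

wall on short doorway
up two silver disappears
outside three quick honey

The third line

Line 1: wall (1), on (1), short (1), doorway (2) → 5 ✓
Line 2: up (1), two (1), silver (2), disappears (3) → 7 ✓
Line 3: outside (2), three (1), quick (1), honey (2) → 6 (expected 5)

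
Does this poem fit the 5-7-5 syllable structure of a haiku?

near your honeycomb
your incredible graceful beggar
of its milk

Line 1: near(1) + your(1) + honeycomb(3) = 5 ✓
Line 2: your(1) + incredible(4) + graceful(2) + beggar(2) = 9 (expected 7)
Line 3: of(1) + its(1) + milk(1) = 3 (expected 5)

No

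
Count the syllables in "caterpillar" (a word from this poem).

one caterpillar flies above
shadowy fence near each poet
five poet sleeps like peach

4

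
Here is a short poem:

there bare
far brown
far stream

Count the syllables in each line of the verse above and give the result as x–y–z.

2–2–2

Line 1: there (1), bare (1) → 2
Line 2: far (1), brown (1) → 2
Line 3: far (1), stream (1) → 2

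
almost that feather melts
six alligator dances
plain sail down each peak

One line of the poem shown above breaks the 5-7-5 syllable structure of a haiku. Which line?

Line 1

Line 1: almost (2), that (1), feather (2), melts (1) → 6 (expected 5)
Line 2: six (1), alligator (4), dances (2) → 7 ✓
Line 3: plain (1), sail (1), down (1), each (1), peak (1) → 5 ✓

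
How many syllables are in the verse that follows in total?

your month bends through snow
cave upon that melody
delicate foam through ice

Line 1: "your month bends through snow": 1+1+1+1+1 = 5
Line 2: "cave upon that melody": 1+2+1+3 = 7
Line 3: "delicate foam through ice": 3+1+1+1 = 6
Total: 5 + 7 + 6 = 18

18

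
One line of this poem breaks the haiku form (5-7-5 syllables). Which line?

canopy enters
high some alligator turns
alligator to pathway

The third line

Line 1: canopy (3), enters (2) → 5 ✓
Line 2: high (1), some (1), alligator (4), turns (1) → 7 ✓
Line 3: alligator (4), to (1), pathway (2) → 7 (expected 5)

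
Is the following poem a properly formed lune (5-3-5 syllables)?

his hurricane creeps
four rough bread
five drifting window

Yes

Line 1: his (1), hurricane (3), creeps (1) → 5 ✓
Line 2: four (1), rough (1), bread (1) → 3 ✓
Line 3: five (1), drifting (2), window (2) → 5 ✓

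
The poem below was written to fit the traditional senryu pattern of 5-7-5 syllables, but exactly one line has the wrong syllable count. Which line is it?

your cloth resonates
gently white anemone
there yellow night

Line 3

Line 1: "your cloth resonates": 1+1+3 = 5 ✓
Line 2: "gently white anemone": 2+1+4 = 7 ✓
Line 3: "there yellow night": 1+2+1 = 4 (expected 5)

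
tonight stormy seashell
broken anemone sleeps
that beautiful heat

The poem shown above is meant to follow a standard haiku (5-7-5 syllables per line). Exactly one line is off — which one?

Line 1: "tonight stormy seashell": 2+2+2 = 6 (expected 5)
Line 2: "broken anemone sleeps": 2+4+1 = 7 ✓
Line 3: "that beautiful heat": 1+3+1 = 5 ✓

The first line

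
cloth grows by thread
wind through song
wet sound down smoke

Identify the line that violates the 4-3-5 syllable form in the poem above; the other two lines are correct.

Line 1: cloth (1), grows (1), by (1), thread (1) → 4 ✓
Line 2: wind (1), through (1), song (1) → 3 ✓
Line 3: wet (1), sound (1), down (1), smoke (1) → 4 (expected 5)

Line 3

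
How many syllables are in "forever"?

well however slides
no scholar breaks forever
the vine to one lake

3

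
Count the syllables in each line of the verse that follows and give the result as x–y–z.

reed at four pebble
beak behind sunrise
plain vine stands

Line 1: reed(1) + at(1) + four(1) + pebble(2) = 5
Line 2: beak(1) + behind(2) + sunrise(2) = 5
Line 3: plain(1) + vine(1) + stands(1) = 3

5–5–3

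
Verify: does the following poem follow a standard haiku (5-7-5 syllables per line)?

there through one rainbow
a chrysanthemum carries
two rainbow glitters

Yes

Line 1: there (1), through (1), one (1), rainbow (2) → 5 ✓
Line 2: a (1), chrysanthemum (4), carries (2) → 7 ✓
Line 3: two (1), rainbow (2), glitters (2) → 5 ✓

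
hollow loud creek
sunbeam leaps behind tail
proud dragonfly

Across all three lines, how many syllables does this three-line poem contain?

Line 1: "hollow loud creek": 2+1+1 = 4
Line 2: "sunbeam leaps behind tail": 2+1+2+1 = 6
Line 3: "proud dragonfly": 1+3 = 4
Total: 4 + 6 + 4 = 14

14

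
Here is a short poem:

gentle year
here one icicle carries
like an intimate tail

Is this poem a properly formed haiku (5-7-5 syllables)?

No

Line 1: gentle(2) + year(1) = 3 (expected 5)
Line 2: here(1) + one(1) + icicle(3) + carries(2) = 7 ✓
Line 3: like(1) + an(1) + intimate(3) + tail(1) = 6 (expected 5)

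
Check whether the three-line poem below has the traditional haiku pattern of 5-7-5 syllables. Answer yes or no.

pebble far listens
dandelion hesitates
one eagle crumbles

Yes

Line 1: pebble(2) + far(1) + listens(2) = 5 ✓
Line 2: dandelion(4) + hesitates(3) = 7 ✓
Line 3: one(1) + eagle(2) + crumbles(2) = 5 ✓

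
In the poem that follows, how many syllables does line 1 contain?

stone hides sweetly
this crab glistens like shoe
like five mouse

4

Line 1: "stone hides sweetly": 1+1+2 = 4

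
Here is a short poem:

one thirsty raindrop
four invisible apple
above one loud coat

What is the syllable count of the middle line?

7

The middle line: four(1) + invisible(4) + apple(2) = 7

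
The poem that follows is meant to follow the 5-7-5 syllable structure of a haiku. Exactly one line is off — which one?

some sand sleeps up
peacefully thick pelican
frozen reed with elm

Line 1

Line 1: some (1), sand (1), sleeps (1), up (1) → 4 (expected 5)
Line 2: peacefully (3), thick (1), pelican (3) → 7 ✓
Line 3: frozen (2), reed (1), with (1), elm (1) → 5 ✓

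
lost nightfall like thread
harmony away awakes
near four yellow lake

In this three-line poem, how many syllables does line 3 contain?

Line 3: near(1) + four(1) + yellow(2) + lake(1) = 5

5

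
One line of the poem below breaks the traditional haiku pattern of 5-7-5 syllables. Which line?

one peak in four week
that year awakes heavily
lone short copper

Line 1: one(1) + peak(1) + in(1) + four(1) + week(1) = 5 ✓
Line 2: that(1) + year(1) + awakes(2) + heavily(3) = 7 ✓
Line 3: lone(1) + short(1) + copper(2) = 4 (expected 5)

The third line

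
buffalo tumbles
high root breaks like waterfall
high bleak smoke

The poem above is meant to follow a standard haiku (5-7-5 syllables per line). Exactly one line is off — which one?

Line 3

Line 1: buffalo (3), tumbles (2) → 5 ✓
Line 2: high (1), root (1), breaks (1), like (1), waterfall (3) → 7 ✓
Line 3: high (1), bleak (1), smoke (1) → 3 (expected 5)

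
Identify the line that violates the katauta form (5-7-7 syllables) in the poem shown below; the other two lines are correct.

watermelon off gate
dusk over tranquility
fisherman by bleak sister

The first line

Line 1: watermelon(4) + off(1) + gate(1) = 6 (expected 5)
Line 2: dusk(1) + over(2) + tranquility(4) = 7 ✓
Line 3: fisherman(3) + by(1) + bleak(1) + sister(2) = 7 ✓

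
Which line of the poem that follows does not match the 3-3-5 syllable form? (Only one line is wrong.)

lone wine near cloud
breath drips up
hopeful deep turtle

Line 1

Line 1: "lone wine near cloud": 1+1+1+1 = 4 (expected 3)
Line 2: "breath drips up": 1+1+1 = 3 ✓
Line 3: "hopeful deep turtle": 2+1+2 = 5 ✓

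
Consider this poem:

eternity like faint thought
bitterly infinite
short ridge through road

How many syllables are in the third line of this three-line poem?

4

The third line: short (1), ridge (1), through (1), road (1) → 4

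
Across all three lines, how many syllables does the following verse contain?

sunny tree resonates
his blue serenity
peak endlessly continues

19

Line 1: "sunny tree resonates": 2+1+3 = 6
Line 2: "his blue serenity": 1+1+4 = 6
Line 3: "peak endlessly continues": 1+3+3 = 7
Total: 6 + 6 + 7 = 19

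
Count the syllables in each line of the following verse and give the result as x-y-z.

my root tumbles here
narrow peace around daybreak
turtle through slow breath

5-7-5

Line 1: my (1), root (1), tumbles (2), here (1) → 5
Line 2: narrow (2), peace (1), around (2), daybreak (2) → 7
Line 3: turtle (2), through (1), slow (1), breath (1) → 5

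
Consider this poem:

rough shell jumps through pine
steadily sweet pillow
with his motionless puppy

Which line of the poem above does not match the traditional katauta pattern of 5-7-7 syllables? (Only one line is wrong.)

Line 1: rough (1), shell (1), jumps (1), through (1), pine (1) → 5 ✓
Line 2: steadily (3), sweet (1), pillow (2) → 6 (expected 7)
Line 3: with (1), his (1), motionless (3), puppy (2) → 7 ✓

The second line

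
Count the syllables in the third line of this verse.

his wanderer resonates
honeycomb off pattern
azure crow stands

The third line: azure (2), crow (1), stands (1) → 4

4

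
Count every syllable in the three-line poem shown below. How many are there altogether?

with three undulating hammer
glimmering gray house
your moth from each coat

18

Line 1: "with three undulating hammer": 1+1+4+2 = 8
Line 2: "glimmering gray house": 3+1+1 = 5
Line 3: "your moth from each coat": 1+1+1+1+1 = 5
Total: 8 + 5 + 5 = 18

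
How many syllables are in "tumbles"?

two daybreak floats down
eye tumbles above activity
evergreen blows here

2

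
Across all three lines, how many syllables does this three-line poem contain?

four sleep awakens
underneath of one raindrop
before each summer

Line 1: four (1), sleep (1), awakens (3) → 5
Line 2: underneath (3), of (1), one (1), raindrop (2) → 7
Line 3: before (2), each (1), summer (2) → 5
Total: 5 + 7 + 5 = 17

17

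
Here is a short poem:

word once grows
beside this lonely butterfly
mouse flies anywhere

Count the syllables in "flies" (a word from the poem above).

1

"flies" has 1 syllable.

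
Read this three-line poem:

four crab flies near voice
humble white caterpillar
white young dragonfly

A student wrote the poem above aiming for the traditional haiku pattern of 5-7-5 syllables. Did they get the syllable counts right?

Line 1: four(1) + crab(1) + flies(1) + near(1) + voice(1) = 5 ✓
Line 2: humble(2) + white(1) + caterpillar(4) = 7 ✓
Line 3: white(1) + young(1) + dragonfly(3) = 5 ✓

Yes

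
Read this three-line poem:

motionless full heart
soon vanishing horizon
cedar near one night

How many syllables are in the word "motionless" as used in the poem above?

"motionless" has 3 syllables.

3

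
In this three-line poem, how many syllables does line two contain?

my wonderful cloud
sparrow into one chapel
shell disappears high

Line two: "sparrow into one chapel": 2+2+1+2 = 7

7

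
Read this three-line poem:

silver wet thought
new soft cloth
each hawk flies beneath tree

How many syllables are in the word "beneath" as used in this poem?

2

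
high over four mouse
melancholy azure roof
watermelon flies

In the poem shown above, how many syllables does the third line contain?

The third line: watermelon(4) + flies(1) = 5

5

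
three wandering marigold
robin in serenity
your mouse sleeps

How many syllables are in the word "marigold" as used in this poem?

3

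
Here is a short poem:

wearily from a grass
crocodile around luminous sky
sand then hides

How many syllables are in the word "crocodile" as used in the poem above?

3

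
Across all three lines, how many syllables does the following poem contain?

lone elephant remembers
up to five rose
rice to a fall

15

Line 1: lone (1), elephant (3), remembers (3) → 7
Line 2: up (1), to (1), five (1), rose (1) → 4
Line 3: rice (1), to (1), a (1), fall (1) → 4
Total: 7 + 4 + 4 = 15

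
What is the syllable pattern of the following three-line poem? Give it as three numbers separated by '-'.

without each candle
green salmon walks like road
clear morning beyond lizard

Line 1: "without each candle": 2+1+2 = 5
Line 2: "green salmon walks like road": 1+2+1+1+1 = 6
Line 3: "clear morning beyond lizard": 1+2+2+2 = 7

5-6-7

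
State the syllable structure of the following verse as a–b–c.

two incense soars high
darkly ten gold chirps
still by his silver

5–5–5

Line 1: "two incense soars high": 1+2+1+1 = 5
Line 2: "darkly ten gold chirps": 2+1+1+1 = 5
Line 3: "still by his silver": 1+1+1+2 = 5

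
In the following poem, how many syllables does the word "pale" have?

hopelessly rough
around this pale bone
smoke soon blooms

1

"pale" has 1 syllable.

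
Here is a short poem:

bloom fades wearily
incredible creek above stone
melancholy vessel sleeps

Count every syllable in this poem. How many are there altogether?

20

Line 1: bloom (1), fades (1), wearily (3) → 5
Line 2: incredible (4), creek (1), above (2), stone (1) → 8
Line 3: melancholy (4), vessel (2), sleeps (1) → 7
Total: 5 + 8 + 7 = 20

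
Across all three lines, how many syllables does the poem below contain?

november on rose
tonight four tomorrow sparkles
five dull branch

Line 1: "november on rose": 3+1+1 = 5
Line 2: "tonight four tomorrow sparkles": 2+1+3+2 = 8
Line 3: "five dull branch": 1+1+1 = 3
Total: 5 + 8 + 3 = 16

16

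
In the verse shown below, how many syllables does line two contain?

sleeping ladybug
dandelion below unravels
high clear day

Line two: "dandelion below unravels": 4+2+3 = 9

9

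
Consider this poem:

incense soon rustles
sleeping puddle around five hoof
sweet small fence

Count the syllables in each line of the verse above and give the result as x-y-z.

Line 1: "incense soon rustles": 2+1+2 = 5
Line 2: "sleeping puddle around five hoof": 2+2+2+1+1 = 8
Line 3: "sweet small fence": 1+1+1 = 3

5-8-3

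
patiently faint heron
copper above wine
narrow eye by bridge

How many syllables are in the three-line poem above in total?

Line 1: "patiently faint heron": 3+1+2 = 6
Line 2: "copper above wine": 2+2+1 = 5
Line 3: "narrow eye by bridge": 2+1+1+1 = 5
Total: 6 + 5 + 5 = 16

16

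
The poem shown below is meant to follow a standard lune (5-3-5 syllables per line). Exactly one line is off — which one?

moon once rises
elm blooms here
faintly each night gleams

Line 1

Line 1: moon (1), once (1), rises (2) → 4 (expected 5)
Line 2: elm (1), blooms (1), here (1) → 3 ✓
Line 3: faintly (2), each (1), night (1), gleams (1) → 5 ✓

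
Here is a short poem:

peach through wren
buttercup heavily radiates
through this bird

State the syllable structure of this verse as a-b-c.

3-9-3

Line 1: peach (1), through (1), wren (1) → 3
Line 2: buttercup (3), heavily (3), radiates (3) → 9
Line 3: through (1), this (1), bird (1) → 3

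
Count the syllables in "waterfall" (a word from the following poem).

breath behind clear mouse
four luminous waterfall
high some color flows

"waterfall" has 3 syllables.

3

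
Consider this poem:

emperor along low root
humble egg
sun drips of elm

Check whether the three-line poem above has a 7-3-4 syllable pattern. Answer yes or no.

Yes

Line 1: emperor(3) + along(2) + low(1) + root(1) = 7 ✓
Line 2: humble(2) + egg(1) = 3 ✓
Line 3: sun(1) + drips(1) + of(1) + elm(1) = 4 ✓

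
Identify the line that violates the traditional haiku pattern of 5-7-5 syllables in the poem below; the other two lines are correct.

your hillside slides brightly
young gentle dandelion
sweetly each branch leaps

Line 1: your (1), hillside (2), slides (1), brightly (2) → 6 (expected 5)
Line 2: young (1), gentle (2), dandelion (4) → 7 ✓
Line 3: sweetly (2), each (1), branch (1), leaps (1) → 5 ✓

The first line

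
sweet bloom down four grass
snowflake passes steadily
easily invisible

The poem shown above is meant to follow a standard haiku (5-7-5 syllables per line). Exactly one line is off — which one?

Line 1: "sweet bloom down four grass": 1+1+1+1+1 = 5 ✓
Line 2: "snowflake passes steadily": 2+2+3 = 7 ✓
Line 3: "easily invisible": 3+4 = 7 (expected 5)

The third line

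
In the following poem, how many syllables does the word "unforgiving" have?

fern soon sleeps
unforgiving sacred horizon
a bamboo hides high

4

"unforgiving" has 4 syllables.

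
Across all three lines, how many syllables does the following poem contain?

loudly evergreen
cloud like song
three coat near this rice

13

Line 1: loudly(2) + evergreen(3) = 5
Line 2: cloud(1) + like(1) + song(1) = 3
Line 3: three(1) + coat(1) + near(1) + this(1) + rice(1) = 5
Total: 5 + 3 + 5 = 13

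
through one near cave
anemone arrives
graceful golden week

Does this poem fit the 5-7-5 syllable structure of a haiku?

Line 1: through (1), one (1), near (1), cave (1) → 4 (expected 5)
Line 2: anemone (4), arrives (2) → 6 (expected 7)
Line 3: graceful (2), golden (2), week (1) → 5 ✓

No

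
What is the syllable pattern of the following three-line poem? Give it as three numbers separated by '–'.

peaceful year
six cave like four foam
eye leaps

Line 1: peaceful(2) + year(1) = 3
Line 2: six(1) + cave(1) + like(1) + four(1) + foam(1) = 5
Line 3: eye(1) + leaps(1) = 2

3–5–2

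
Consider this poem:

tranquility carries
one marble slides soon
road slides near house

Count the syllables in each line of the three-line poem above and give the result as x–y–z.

Line 1: tranquility (4), carries (2) → 6
Line 2: one (1), marble (2), slides (1), soon (1) → 5
Line 3: road (1), slides (1), near (1), house (1) → 4

6–5–4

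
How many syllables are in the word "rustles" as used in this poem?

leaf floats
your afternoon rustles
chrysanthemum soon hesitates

"rustles" has 2 syllables.

2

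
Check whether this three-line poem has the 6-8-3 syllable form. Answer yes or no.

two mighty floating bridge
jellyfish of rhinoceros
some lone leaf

Yes

Line 1: two (1), mighty (2), floating (2), bridge (1) → 6 ✓
Line 2: jellyfish (3), of (1), rhinoceros (4) → 8 ✓
Line 3: some (1), lone (1), leaf (1) → 3 ✓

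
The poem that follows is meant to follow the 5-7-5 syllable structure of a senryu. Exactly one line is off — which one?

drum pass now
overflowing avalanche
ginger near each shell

Line 1

Line 1: "drum pass now": 1+1+1 = 3 (expected 5)
Line 2: "overflowing avalanche": 4+3 = 7 ✓
Line 3: "ginger near each shell": 2+1+1+1 = 5 ✓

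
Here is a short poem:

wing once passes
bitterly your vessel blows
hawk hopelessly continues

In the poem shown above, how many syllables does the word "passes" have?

2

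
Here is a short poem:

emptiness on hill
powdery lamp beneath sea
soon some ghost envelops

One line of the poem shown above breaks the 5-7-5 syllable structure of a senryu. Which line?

Line 3

Line 1: "emptiness on hill": 3+1+1 = 5 ✓
Line 2: "powdery lamp beneath sea": 3+1+2+1 = 7 ✓
Line 3: "soon some ghost envelops": 1+1+1+3 = 6 (expected 5)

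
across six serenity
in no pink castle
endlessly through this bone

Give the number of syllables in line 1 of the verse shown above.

Line 1: across (2), six (1), serenity (4) → 7

7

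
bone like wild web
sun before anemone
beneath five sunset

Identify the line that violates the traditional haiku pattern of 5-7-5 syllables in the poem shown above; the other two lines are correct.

Line 1

Line 1: bone(1) + like(1) + wild(1) + web(1) = 4 (expected 5)
Line 2: sun(1) + before(2) + anemone(4) = 7 ✓
Line 3: beneath(2) + five(1) + sunset(2) = 5 ✓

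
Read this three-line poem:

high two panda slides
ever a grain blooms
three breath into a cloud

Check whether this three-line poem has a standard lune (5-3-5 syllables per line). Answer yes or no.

No

Line 1: high (1), two (1), panda (2), slides (1) → 5 ✓
Line 2: ever (2), a (1), grain (1), blooms (1) → 5 (expected 3)
Line 3: three (1), breath (1), into (2), a (1), cloud (1) → 6 (expected 5)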